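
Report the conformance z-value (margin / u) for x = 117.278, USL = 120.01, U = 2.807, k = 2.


u = U / k = 2.807 / 2 = 1.4035
margin = |USL - x| = |120.01 - 117.278| = 2.732
z = margin / u = 2.732 / 1.4035
z = 1.9466

1.9466


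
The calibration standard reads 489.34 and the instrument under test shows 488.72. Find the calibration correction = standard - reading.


Correction = standard - reading
= 489.34 - 488.72
= 0.6200

0.6200


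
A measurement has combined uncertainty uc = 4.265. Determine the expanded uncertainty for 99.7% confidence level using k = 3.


U = k * uc
U = 3 * 4.265
U = 12.7950

12.7950


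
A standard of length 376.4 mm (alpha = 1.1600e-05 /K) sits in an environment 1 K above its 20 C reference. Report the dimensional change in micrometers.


dL = L * alpha * dT
= 376.4 * 1.1600e-05 * 1
= 0.0043662 mm
dL_um = 0.0043662 * 1000 = 4.3662 um

4.3662


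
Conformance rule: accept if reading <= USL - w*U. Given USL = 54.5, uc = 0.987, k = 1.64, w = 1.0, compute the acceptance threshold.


U = k * uc = 1.64 * 0.987 = 1.61868
guard band g = w * U = 1.0 * 1.61868 = 1.61868
AL = USL - g = 54.5 - 1.61868
AL = 52.8813

52.8813


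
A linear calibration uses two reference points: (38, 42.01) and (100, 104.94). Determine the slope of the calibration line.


slope = (y2 - y1) / (x2 - x1)
= (104.94 - 42.01) / (100 - 38)
= 62.9300 / 62
= 1.0150

1.0150


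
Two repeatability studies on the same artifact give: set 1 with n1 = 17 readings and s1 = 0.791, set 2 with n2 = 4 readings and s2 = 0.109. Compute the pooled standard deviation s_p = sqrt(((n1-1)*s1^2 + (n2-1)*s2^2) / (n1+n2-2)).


s_p = sqrt(((n1-1)*s1^2 + (n2-1)*s2^2) / (n1+n2-2))
numerator = (17-1)*0.791^2 + (4-1)*0.109^2 = 10.010896 + 0.035643 = 10.046539
denominator = 17 + 4 - 2 = 19
s_p^2 = 10.046539 / 19 = 0.52876521
s_p = sqrt(0.52876521) = 0.7272

0.7272


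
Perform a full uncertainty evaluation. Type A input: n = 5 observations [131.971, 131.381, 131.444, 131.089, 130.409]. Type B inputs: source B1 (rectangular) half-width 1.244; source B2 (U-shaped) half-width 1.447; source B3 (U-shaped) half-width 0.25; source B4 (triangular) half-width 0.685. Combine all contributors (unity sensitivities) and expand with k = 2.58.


mean = (131.971 + 131.381 + 131.444 + 131.089 + 130.409) / 5 = 131.2588
s = sqrt(sum((x - mean)^2)/(n-1)) = 0.57171951
u_A = s / sqrt(n) = 0.57171951 / sqrt(5) = 0.25568074
u_B1 = 1.244 / sqrt(3) = 0.71822373
u_B2 = 1.447 / sqrt(2) = 1.0231835
u_B3 = 0.25 / sqrt(2) = 0.1767767
u_B4 = 0.685 / sqrt(6) = 0.27965008
uc = sqrt(0.25568074^2 + 0.71822373^2 + 1.0231835^2 + 0.1767767^2 + 0.27965008^2) = 1.3181717
U = k * uc = 2.58 * 1.3181717
U = 3.4009

3.4009


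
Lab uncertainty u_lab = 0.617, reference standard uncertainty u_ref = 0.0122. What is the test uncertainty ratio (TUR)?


TUR = u_lab / u_ref
= 0.617 / 0.0122
= 50.5738

50.5738


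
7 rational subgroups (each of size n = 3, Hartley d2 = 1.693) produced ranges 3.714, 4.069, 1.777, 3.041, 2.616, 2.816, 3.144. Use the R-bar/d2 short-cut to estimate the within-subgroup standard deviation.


R_bar = (3.714 + 4.069 + 1.777 + 3.041 + 2.616 + 2.816 + 3.144) / 7
R_bar = 21.177 / 7 = 3.0252857
sigma_hat = R_bar / d2 = 3.0252857 / 1.693 = 1.7869

1.7869


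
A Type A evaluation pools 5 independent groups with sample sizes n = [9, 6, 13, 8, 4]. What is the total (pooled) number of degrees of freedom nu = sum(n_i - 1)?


nu = sum_i (n_i - 1)
nu = ((9 - 1) + (6 - 1) + (13 - 1) + (8 - 1) + (4 - 1))
nu = 8 + 5 + 12 + 7 + 3
nu = 35

35


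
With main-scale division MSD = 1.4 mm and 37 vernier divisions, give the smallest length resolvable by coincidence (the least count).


LC = MSD / n_div
= 1.4 / 37
= 0.0378

0.0378


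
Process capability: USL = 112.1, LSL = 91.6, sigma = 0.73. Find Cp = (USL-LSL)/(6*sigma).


Cp = (USL - LSL) / (6 * sigma)
= (112.1 - 91.6) / (6 * 0.73)
= 20.5000 / 4.3800
= 4.6804

4.6804


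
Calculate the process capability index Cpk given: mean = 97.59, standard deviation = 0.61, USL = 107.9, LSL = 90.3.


Cpu = (USL - mean) / (3*sigma) = (107.9 - 97.59) / (3*0.61) = 5.6339
Cpl = (mean - LSL) / (3*sigma) = (97.59 - 90.3) / (3*0.61) = 3.9836
Cpk = min(Cpu, Cpl) = 3.9836

3.9836


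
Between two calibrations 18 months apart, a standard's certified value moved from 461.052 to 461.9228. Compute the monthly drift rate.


rate = (v2 - v1) / months
= (461.9228 - 461.052) / 18
= 0.8708 / 18
= 0.0484

0.0484


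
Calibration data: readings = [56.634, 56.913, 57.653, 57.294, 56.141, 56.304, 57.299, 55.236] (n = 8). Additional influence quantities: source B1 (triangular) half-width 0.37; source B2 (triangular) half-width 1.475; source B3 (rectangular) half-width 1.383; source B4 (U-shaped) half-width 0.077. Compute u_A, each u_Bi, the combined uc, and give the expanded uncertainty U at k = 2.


mean = (56.634 + 56.913 + 57.653 + 57.294 + 56.141 + 56.304 + 57.299 + 55.236) / 8 = 56.68425
s = sqrt(sum((x - mean)^2)/(n-1)) = 0.78195538
u_A = s / sqrt(n) = 0.78195538 / sqrt(8) = 0.27646298
u_B1 = 0.37 / sqrt(6) = 0.15105187
u_B2 = 1.475 / sqrt(6) = 0.60216623
u_B3 = 1.383 / sqrt(3) = 0.79847542
u_B4 = 0.077 / sqrt(2) = 0.054447222
uc = sqrt(0.27646298^2 + 0.15105187^2 + 0.60216623^2 + 0.79847542^2 + 0.054447222^2) = 1.0499429
U = k * uc = 2 * 1.0499429
U = 2.0999

2.0999


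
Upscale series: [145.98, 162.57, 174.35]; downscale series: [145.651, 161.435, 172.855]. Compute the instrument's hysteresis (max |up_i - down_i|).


|145.98 - 145.651| = 0.3290
|162.57 - 161.435| = 1.1350
|174.35 - 172.855| = 1.4950
hysteresis = max(diffs) = 1.4950

1.4950


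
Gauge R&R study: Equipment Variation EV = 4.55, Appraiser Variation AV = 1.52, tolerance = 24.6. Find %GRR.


GRR = sqrt(EV^2 + AV^2) = sqrt(4.55^2 + 1.52^2) = 4.7971763
%GRR = GRR / tol * 100 = 4.7971763 / 24.6 * 100
%GRR = 19.5007

19.5007


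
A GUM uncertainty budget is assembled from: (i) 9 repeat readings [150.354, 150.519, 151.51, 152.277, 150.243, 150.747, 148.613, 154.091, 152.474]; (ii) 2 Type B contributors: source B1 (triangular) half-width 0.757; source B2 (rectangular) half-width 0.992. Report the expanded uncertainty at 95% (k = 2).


mean = (150.354 + 150.519 + 151.51 + 152.277 + 150.243 + 150.747 + 148.613 + 154.091 + 152.474) / 9 = 151.2031111
s = sqrt(sum((x - mean)^2)/(n-1)) = 1.5902045
u_A = s / sqrt(n) = 1.5902045 / sqrt(9) = 0.53006817
u_B1 = 0.757 / sqrt(6) = 0.30904396
u_B2 = 0.992 / sqrt(3) = 0.57273147
uc = sqrt(0.53006817^2 + 0.30904396^2 + 0.57273147^2) = 0.83934604
U = k * uc = 2 * 0.83934604
U = 1.6787

1.6787


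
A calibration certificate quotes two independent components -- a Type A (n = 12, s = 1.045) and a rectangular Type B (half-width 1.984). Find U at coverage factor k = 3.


u_A = s / sqrt(n) = 1.045 / sqrt(12) = 0.30166552
u_B = half_width / sqrt(3) = 1.984 / sqrt(3) = 1.1454629
uc = sqrt(u_A^2 + u_B^2) = sqrt(0.30166552^2 + 1.1454629^2) = 1.1845199
U = k * uc = 3 * 1.1845199
U = 3.5536

3.5536


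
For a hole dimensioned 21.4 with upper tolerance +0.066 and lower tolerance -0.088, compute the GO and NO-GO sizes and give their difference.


GO = nominal - lower_tol (smallest hole = maximum material condition)
GO = 21.4 - 0.088 = 21.312
NO-GO = nominal + upper_tol (largest hole = least material condition)
NO-GO = 21.4 + 0.066 = 21.466
spread = NO-GO - GO = 21.466 - 21.312 = 0.1540

0.1540


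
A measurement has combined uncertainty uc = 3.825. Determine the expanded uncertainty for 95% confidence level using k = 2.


U = k * uc
U = 2 * 3.825
U = 7.6500

7.6500


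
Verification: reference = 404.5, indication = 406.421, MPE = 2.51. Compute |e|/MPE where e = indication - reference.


e = indication - reference = 406.421 - 404.5 = 1.9210
|e| = 1.9210
ratio = |e| / MPE = 1.9210 / 2.51
ratio = 0.7653

0.7653


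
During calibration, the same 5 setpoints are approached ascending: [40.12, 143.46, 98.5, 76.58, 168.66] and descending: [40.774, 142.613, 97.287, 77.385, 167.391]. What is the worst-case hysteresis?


|40.12 - 40.774| = 0.6540
|143.46 - 142.613| = 0.8470
|98.5 - 97.287| = 1.2130
|76.58 - 77.385| = 0.8050
|168.66 - 167.391| = 1.2690
hysteresis = max(diffs) = 1.2690

1.2690


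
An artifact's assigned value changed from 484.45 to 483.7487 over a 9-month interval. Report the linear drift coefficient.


rate = (v2 - v1) / months
= (483.7487 - 484.45) / 9
= -0.7013 / 9
= -0.0779

-0.0779


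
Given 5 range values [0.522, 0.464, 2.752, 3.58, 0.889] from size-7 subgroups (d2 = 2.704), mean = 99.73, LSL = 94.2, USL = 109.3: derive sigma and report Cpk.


R_bar = (0.522 + 0.464 + 2.752 + 3.58 + 0.889) / 5 = 1.6414
sigma = R_bar / d2 = 1.6414 / 2.704 = 0.60702663
Cp = (USL - LSL)/(6*sigma) = (109.3 - 94.2)/(6*0.60702663) = 4.1459
Cpu = (109.3 - 99.73)/(3*0.60702663) = 5.2551
Cpl = (99.73 - 94.2)/(3*0.60702663) = 3.0367
Cpk = min(Cpu, Cpl) = 3.0367

3.0367


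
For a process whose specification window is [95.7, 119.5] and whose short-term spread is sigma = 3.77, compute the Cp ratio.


Cp = (USL - LSL) / (6 * sigma)
= (119.5 - 95.7) / (6 * 3.77)
= 23.8000 / 22.6200
= 1.0522

1.0522


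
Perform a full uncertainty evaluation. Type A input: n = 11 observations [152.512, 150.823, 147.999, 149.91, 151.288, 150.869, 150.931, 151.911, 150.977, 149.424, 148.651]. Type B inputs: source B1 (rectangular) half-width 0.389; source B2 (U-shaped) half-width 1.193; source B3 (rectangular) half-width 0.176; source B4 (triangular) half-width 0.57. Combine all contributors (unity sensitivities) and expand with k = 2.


mean = (152.512 + 150.823 + 147.999 + 149.91 + 151.288 + 150.869 + 150.931 + 151.911 + 150.977 + 149.424 + 148.651) / 11 = 150.4813636
s = sqrt(sum((x - mean)^2)/(n-1)) = 1.3597664
u_A = s / sqrt(n) = 1.3597664 / sqrt(11) = 0.409985
u_B1 = 0.389 / sqrt(3) = 0.22458925
u_B2 = 1.193 / sqrt(2) = 0.84357839
u_B3 = 0.176 / sqrt(3) = 0.10161365
u_B4 = 0.57 / sqrt(6) = 0.23270153
uc = sqrt(0.409985^2 + 0.22458925^2 + 0.84357839^2 + 0.10161365^2 + 0.23270153^2) = 0.99731032
U = k * uc = 2 * 0.99731032
U = 1.9946

1.9946


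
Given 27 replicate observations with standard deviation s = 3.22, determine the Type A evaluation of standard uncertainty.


u_A = s / sqrt(n)
u_A = 3.22 / sqrt(27)
u_A = 3.22 / 5.1961524
u_A = 0.6197

0.6197


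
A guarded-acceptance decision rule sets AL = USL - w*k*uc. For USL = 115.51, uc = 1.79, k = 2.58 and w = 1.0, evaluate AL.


U = k * uc = 2.58 * 1.79 = 4.6182
guard band g = w * U = 1.0 * 4.6182 = 4.6182
AL = USL - g = 115.51 - 4.6182
AL = 110.8918

110.8918


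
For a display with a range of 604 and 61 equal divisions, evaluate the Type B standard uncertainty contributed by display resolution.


resolution = range / divisions
resolution = 604 / 61 = 9.9016393
u_res = resolution / (2*sqrt(3))
u_res = 9.9016393 / 3.4641016
u_res = 2.8584

2.8584


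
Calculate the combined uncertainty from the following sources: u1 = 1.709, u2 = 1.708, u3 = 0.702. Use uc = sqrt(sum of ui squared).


uc = sqrt(1.709^2 + 1.708^2 + 0.702^2)
uc = sqrt(6.330749)
uc = 2.5161

2.5161


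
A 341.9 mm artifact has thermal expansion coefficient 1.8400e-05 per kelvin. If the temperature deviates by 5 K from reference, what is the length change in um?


dL = L * alpha * dT
= 341.9 * 1.8400e-05 * 5
= 0.0314548 mm
dL_um = 0.0314548 * 1000 = 31.4548 um

31.4548


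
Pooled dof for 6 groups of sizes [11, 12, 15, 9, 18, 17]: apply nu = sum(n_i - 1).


nu = sum_i (n_i - 1)
nu = ((11 - 1) + (12 - 1) + (15 - 1) + (9 - 1) + (18 - 1) + (17 - 1))
nu = 10 + 11 + 14 + 8 + 17 + 16
nu = 76

76


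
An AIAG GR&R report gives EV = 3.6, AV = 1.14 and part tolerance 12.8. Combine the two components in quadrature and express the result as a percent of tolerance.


GRR = sqrt(EV^2 + AV^2) = sqrt(3.6^2 + 1.14^2) = 3.7761886
%GRR = GRR / tol * 100 = 3.7761886 / 12.8 * 100
%GRR = 29.5015

29.5015


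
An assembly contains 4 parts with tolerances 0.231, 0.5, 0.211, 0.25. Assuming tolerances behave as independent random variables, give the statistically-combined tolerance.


RSS = sqrt(0.231^2 + 0.5^2 + 0.211^2 + 0.25^2)
= sqrt(0.410382)
= 0.6406

0.6406


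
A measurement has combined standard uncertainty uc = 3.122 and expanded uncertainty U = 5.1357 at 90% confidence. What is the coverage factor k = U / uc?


k = U / uc
k = 5.1357 / 3.122
k = 1.645

1.645


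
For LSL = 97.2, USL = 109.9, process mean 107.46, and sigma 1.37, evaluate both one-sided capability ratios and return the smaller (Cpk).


Cpu = (USL - mean) / (3*sigma) = (109.9 - 107.46) / (3*1.37) = 0.5937
Cpl = (mean - LSL) / (3*sigma) = (107.46 - 97.2) / (3*1.37) = 2.4964
Cpk = min(Cpu, Cpl) = 0.5937

0.5937


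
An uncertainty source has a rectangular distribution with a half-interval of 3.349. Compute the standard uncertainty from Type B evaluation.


u_B = half_width / sqrt(3)
u_B = 3.349 / 1.7320508
u_B = 1.9335

1.9335


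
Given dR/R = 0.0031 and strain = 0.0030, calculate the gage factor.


GF = (dR/R) / epsilon
= 0.0031 / 0.0030
= 1.0333

1.0333


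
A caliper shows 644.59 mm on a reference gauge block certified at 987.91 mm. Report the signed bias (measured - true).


Systematic error = measured - true
= 644.59 - 987.91
= -343.3200

-343.3200


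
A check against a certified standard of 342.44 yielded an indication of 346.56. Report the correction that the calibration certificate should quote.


Correction = standard - reading
= 342.44 - 346.56
= -4.1200

-4.1200


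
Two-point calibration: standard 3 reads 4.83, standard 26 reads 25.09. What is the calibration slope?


slope = (y2 - y1) / (x2 - x1)
= (25.09 - 4.83) / (26 - 3)
= 20.2600 / 23
= 0.8809

0.8809


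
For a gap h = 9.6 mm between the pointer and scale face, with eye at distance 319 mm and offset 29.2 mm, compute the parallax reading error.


error = h * offset / d
= 9.6 * 29.2 / 319
= 0.8787

0.8787


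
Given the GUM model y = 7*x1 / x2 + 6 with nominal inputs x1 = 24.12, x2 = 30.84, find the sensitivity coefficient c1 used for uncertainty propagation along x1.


y = 7*x1 / x2 + 6
dy/dx1 = 7/x2
Evaluate at x2 = 30.84: c1 = 7 / 30.84
c1 = 0.2270

0.2270


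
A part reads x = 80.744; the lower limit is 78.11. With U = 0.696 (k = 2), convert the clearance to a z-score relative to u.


u = U / k = 0.696 / 2 = 0.348
margin = |LSL - x| = |78.11 - 80.744| = 2.634
z = margin / u = 2.634 / 0.348
z = 7.5690

7.5690


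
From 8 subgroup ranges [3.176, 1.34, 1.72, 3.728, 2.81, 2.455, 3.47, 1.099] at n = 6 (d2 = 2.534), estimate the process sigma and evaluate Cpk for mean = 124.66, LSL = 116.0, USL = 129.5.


R_bar = (3.176 + 1.34 + 1.72 + 3.728 + 2.81 + 2.455 + 3.47 + 1.099) / 8 = 2.47475
sigma = R_bar / d2 = 2.47475 / 2.534 = 0.976618
Cp = (USL - LSL)/(6*sigma) = (129.5 - 116.0)/(6*0.976618) = 2.3039
Cpu = (129.5 - 124.66)/(3*0.976618) = 1.6520
Cpl = (124.66 - 116.0)/(3*0.976618) = 2.9558
Cpk = min(Cpu, Cpl) = 1.6520

1.6520


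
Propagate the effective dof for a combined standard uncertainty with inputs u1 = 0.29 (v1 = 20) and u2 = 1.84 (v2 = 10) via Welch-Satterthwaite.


uc = sqrt(u1^2 + u2^2) = sqrt(0.29^2 + 1.84^2) = 1.8627131
v_eff = uc^4 / (u1^4/v1 + u2^4/v2)
= 1.8627131^4 / (0.29^4/20 + 1.84^4/10)
= 12.038819 / 1.1465824
v_eff = 10.4997

10.4997


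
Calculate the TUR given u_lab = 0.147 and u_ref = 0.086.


TUR = u_lab / u_ref
= 0.147 / 0.086
= 1.7093

1.7093


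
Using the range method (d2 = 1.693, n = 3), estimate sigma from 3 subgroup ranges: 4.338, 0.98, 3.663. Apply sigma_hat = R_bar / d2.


R_bar = (4.338 + 0.98 + 3.663) / 3
R_bar = 8.981 / 3 = 2.9936667
sigma_hat = R_bar / d2 = 2.9936667 / 1.693 = 1.7683

1.7683


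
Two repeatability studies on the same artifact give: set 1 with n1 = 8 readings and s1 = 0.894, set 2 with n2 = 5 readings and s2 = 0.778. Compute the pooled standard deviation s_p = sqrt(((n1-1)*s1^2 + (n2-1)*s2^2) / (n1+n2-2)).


s_p = sqrt(((n1-1)*s1^2 + (n2-1)*s2^2) / (n1+n2-2))
numerator = (8-1)*0.894^2 + (5-1)*0.778^2 = 5.594652 + 2.421136 = 8.015788
denominator = 8 + 5 - 2 = 11
s_p^2 = 8.015788 / 11 = 0.728708
s_p = sqrt(0.728708) = 0.8536

0.8536


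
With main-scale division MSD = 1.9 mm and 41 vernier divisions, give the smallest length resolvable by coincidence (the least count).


LC = MSD / n_div
= 1.9 / 41
= 0.0463

0.0463


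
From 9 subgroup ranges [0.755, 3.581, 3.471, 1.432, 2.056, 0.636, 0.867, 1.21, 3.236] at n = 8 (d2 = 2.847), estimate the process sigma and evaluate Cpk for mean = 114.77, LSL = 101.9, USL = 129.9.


R_bar = (0.755 + 3.581 + 3.471 + 1.432 + 2.056 + 0.636 + 0.867 + 1.21 + 3.236) / 9 = 1.916
sigma = R_bar / d2 = 1.916 / 2.847 = 0.67298911
Cp = (USL - LSL)/(6*sigma) = (129.9 - 101.9)/(6*0.67298911) = 6.9342
Cpu = (129.9 - 114.77)/(3*0.67298911) = 7.4939
Cpl = (114.77 - 101.9)/(3*0.67298911) = 6.3745
Cpk = min(Cpu, Cpl) = 6.3745

6.3745


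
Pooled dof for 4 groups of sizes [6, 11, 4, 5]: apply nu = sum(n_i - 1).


nu = sum_i (n_i - 1)
nu = ((6 - 1) + (11 - 1) + (4 - 1) + (5 - 1))
nu = 5 + 10 + 3 + 4
nu = 22

22


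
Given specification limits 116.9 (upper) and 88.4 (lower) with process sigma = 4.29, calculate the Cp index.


Cp = (USL - LSL) / (6 * sigma)
= (116.9 - 88.4) / (6 * 4.29)
= 28.5000 / 25.7400
= 1.1072

1.1072


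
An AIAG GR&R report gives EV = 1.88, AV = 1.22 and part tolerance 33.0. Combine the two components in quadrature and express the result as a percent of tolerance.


GRR = sqrt(EV^2 + AV^2) = sqrt(1.88^2 + 1.22^2) = 2.2411604
%GRR = GRR / tol * 100 = 2.2411604 / 33.0 * 100
%GRR = 6.7914

6.7914


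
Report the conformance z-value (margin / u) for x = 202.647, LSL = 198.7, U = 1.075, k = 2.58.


u = U / k = 1.075 / 2.58 = 0.41666667
margin = |LSL - x| = |198.7 - 202.647| = 3.947
z = margin / u = 3.947 / 0.41666667
z = 9.4728

9.4728


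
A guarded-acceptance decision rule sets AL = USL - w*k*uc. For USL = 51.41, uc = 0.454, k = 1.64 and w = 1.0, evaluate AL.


U = k * uc = 1.64 * 0.454 = 0.74456
guard band g = w * U = 1.0 * 0.74456 = 0.74456
AL = USL - g = 51.41 - 0.74456
AL = 50.6654

50.6654


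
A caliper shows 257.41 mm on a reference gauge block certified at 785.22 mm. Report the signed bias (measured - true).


Systematic error = measured - true
= 257.41 - 785.22
= -527.8100

-527.8100


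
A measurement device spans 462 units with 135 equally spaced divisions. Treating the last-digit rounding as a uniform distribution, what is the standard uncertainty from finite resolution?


resolution = range / divisions
resolution = 462 / 135 = 3.4222222
u_res = resolution / (2*sqrt(3))
u_res = 3.4222222 / 3.4641016
u_res = 0.9879

0.9879


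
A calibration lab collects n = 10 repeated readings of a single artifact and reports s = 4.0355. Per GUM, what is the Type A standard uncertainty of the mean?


u_A = s / sqrt(n)
u_A = 4.0355 / sqrt(10)
u_A = 4.0355 / 3.1622777
u_A = 1.2761

1.2761


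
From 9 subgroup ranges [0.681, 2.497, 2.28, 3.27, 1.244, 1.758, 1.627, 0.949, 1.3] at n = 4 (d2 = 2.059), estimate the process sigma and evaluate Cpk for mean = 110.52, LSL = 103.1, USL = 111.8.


R_bar = (0.681 + 2.497 + 2.28 + 3.27 + 1.244 + 1.758 + 1.627 + 0.949 + 1.3) / 9 = 1.734
sigma = R_bar / d2 = 1.734 / 2.059 = 0.84215639
Cp = (USL - LSL)/(6*sigma) = (111.8 - 103.1)/(6*0.84215639) = 1.7218
Cpu = (111.8 - 110.52)/(3*0.84215639) = 0.5066
Cpl = (110.52 - 103.1)/(3*0.84215639) = 2.9369
Cpk = min(Cpu, Cpl) = 0.5066

0.5066


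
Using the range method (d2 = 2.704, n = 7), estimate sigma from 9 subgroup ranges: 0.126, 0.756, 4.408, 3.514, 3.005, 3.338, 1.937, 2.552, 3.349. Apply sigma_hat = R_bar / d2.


R_bar = (0.126 + 0.756 + 4.408 + 3.514 + 3.005 + 3.338 + 1.937 + 2.552 + 3.349) / 9
R_bar = 22.985 / 9 = 2.5538889
sigma_hat = R_bar / d2 = 2.5538889 / 2.704 = 0.9445

0.9445


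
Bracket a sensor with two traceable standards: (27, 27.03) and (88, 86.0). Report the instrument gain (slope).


slope = (y2 - y1) / (x2 - x1)
= (86.0 - 27.03) / (88 - 27)
= 58.9700 / 61
= 0.9667

0.9667


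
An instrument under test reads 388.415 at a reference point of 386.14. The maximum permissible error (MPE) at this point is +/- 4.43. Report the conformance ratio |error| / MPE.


e = indication - reference = 388.415 - 386.14 = 2.2750
|e| = 2.2750
ratio = |e| / MPE = 2.2750 / 4.43
ratio = 0.5135

0.5135


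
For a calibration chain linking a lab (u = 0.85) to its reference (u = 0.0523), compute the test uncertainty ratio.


TUR = u_lab / u_ref
= 0.85 / 0.0523
= 16.2524

16.2524


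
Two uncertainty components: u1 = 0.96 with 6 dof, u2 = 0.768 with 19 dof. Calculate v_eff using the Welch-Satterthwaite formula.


uc = sqrt(u1^2 + u2^2) = sqrt(0.96^2 + 0.768^2) = 1.2293999
v_eff = uc^4 / (u1^4/v1 + u2^4/v2)
= 1.2293999^4 / (0.96^4/6 + 0.768^4/19)
= 2.2844029 / 0.15986788
v_eff = 14.2893

14.2893


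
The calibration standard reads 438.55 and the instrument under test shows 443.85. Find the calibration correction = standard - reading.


Correction = standard - reading
= 438.55 - 443.85
= -5.3000

-5.3000


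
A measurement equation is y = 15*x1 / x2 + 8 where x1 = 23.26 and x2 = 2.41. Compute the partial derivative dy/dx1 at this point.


y = 15*x1 / x2 + 8
dy/dx1 = 15/x2
Evaluate at x2 = 2.41: c1 = 15 / 2.41
c1 = 6.2241

6.2241


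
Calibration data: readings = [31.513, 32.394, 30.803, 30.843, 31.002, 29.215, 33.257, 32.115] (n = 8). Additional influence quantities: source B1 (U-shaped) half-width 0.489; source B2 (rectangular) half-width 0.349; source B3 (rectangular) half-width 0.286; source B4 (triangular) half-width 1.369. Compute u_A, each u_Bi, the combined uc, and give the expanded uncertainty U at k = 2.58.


mean = (31.513 + 32.394 + 30.803 + 30.843 + 31.002 + 29.215 + 33.257 + 32.115) / 8 = 31.39275
s = sqrt(sum((x - mean)^2)/(n-1)) = 1.2282011
u_A = s / sqrt(n) = 1.2282011 / sqrt(8) = 0.43423466
u_B1 = 0.489 / sqrt(2) = 0.34577522
u_B2 = 0.349 / sqrt(3) = 0.20149524
u_B3 = 0.286 / sqrt(3) = 0.16512218
u_B4 = 1.369 / sqrt(6) = 0.55889191
uc = sqrt(0.43423466^2 + 0.34577522^2 + 0.20149524^2 + 0.16512218^2 + 0.55889191^2) = 0.82966624
U = k * uc = 2.58 * 0.82966624
U = 2.1405

2.1405


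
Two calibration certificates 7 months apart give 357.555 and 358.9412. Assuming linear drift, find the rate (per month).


rate = (v2 - v1) / months
= (358.9412 - 357.555) / 7
= 1.3862 / 7
= 0.1980

0.1980


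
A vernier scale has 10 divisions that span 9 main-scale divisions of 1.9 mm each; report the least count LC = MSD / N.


LC = MSD / n_div
= 1.9 / 10
= 0.1900

0.1900


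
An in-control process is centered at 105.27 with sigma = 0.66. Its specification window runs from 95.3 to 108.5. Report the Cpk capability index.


Cpu = (USL - mean) / (3*sigma) = (108.5 - 105.27) / (3*0.66) = 1.6313
Cpl = (mean - LSL) / (3*sigma) = (105.27 - 95.3) / (3*0.66) = 5.0354
Cpk = min(Cpu, Cpl) = 1.6313

1.6313


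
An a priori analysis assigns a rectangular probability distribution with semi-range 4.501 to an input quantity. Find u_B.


u_B = half_width / sqrt(3)
u_B = 4.501 / 1.7320508
u_B = 2.5987

2.5987


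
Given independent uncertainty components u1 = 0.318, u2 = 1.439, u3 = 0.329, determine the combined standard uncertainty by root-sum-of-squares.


uc = sqrt(0.318^2 + 1.439^2 + 0.329^2)
uc = sqrt(2.280086)
uc = 1.5100

1.5100


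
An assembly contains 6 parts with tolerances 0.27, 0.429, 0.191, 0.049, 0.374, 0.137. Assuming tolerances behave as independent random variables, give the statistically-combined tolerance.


RSS = sqrt(0.27^2 + 0.429^2 + 0.191^2 + 0.049^2 + 0.374^2 + 0.137^2)
= sqrt(0.454468)
= 0.6741

0.6741


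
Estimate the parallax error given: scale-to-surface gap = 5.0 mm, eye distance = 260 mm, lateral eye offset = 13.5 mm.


error = h * offset / d
= 5.0 * 13.5 / 260
= 0.2596

0.2596


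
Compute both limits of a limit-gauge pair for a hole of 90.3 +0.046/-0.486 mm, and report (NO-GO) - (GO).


GO = nominal - lower_tol (smallest hole = maximum material condition)
GO = 90.3 - 0.486 = 89.814
NO-GO = nominal + upper_tol (largest hole = least material condition)
NO-GO = 90.3 + 0.046 = 90.346
spread = NO-GO - GO = 90.346 - 89.814 = 0.5320

0.5320


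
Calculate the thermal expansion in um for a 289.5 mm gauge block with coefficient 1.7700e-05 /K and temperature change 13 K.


dL = L * alpha * dT
= 289.5 * 1.7700e-05 * 13
= 0.0666140 mm
dL_um = 0.0666140 * 1000 = 66.6140 um

66.6140


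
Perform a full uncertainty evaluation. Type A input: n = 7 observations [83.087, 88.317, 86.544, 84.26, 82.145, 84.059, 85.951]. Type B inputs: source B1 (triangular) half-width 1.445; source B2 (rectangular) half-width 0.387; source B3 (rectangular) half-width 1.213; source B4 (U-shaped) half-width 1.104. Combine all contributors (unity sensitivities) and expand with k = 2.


mean = (83.087 + 88.317 + 86.544 + 84.26 + 82.145 + 84.059 + 85.951) / 7 = 84.909
s = sqrt(sum((x - mean)^2)/(n-1)) = 2.1399585
u_A = s / sqrt(n) = 2.1399585 / sqrt(7) = 0.80882829
u_B1 = 1.445 / sqrt(6) = 0.58991878
u_B2 = 0.387 / sqrt(3) = 0.22343455
u_B3 = 1.213 / sqrt(3) = 0.70032588
u_B4 = 1.104 / sqrt(2) = 0.78064589
uc = sqrt(0.80882829^2 + 0.58991878^2 + 0.22343455^2 + 0.70032588^2 + 0.78064589^2) = 1.4669679
U = k * uc = 2 * 1.4669679
U = 2.9339

2.9339


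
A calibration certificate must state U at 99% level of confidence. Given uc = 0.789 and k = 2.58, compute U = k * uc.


U = k * uc
U = 2.58 * 0.789
U = 2.0356

2.0356


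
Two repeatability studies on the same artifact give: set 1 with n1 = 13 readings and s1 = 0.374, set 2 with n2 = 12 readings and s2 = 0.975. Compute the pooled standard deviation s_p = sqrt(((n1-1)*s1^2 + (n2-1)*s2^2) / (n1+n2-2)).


s_p = sqrt(((n1-1)*s1^2 + (n2-1)*s2^2) / (n1+n2-2))
numerator = (13-1)*0.374^2 + (12-1)*0.975^2 = 1.678512 + 10.456875 = 12.135387
denominator = 13 + 12 - 2 = 23
s_p^2 = 12.135387 / 23 = 0.52762552
s_p = sqrt(0.52762552) = 0.7264

0.7264


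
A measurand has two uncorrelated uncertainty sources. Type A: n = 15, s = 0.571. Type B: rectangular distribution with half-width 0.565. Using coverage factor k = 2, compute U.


u_A = s / sqrt(n) = 0.571 / sqrt(15) = 0.14743157
u_B = half_width / sqrt(3) = 0.565 / sqrt(3) = 0.3262029
uc = sqrt(u_A^2 + u_B^2) = sqrt(0.14743157^2 + 0.3262029^2) = 0.35797262
U = k * uc = 2 * 0.35797262
U = 0.7159

0.7159


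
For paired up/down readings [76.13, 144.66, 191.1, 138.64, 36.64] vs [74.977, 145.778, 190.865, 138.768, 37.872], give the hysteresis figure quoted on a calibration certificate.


|76.13 - 74.977| = 1.1530
|144.66 - 145.778| = 1.1180
|191.1 - 190.865| = 0.2350
|138.64 - 138.768| = 0.1280
|36.64 - 37.872| = 1.2320
hysteresis = max(diffs) = 1.2320

1.2320


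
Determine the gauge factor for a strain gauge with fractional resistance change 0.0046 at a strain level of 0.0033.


GF = (dR/R) / epsilon
= 0.0046 / 0.0033
= 1.3939

1.3939


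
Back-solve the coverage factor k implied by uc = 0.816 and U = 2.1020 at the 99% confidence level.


k = U / uc
k = 2.1020 / 0.816
k = 2.576

2.576


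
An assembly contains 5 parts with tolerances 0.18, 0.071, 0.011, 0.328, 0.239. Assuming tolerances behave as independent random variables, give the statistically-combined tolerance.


RSS = sqrt(0.18^2 + 0.071^2 + 0.011^2 + 0.328^2 + 0.239^2)
= sqrt(0.202267)
= 0.4497

0.4497


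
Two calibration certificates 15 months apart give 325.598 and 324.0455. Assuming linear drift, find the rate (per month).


rate = (v2 - v1) / months
= (324.0455 - 325.598) / 15
= -1.5525 / 15
= -0.1035

-0.1035


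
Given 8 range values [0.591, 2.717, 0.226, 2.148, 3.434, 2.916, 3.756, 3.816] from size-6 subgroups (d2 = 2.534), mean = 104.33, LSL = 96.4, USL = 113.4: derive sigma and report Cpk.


R_bar = (0.591 + 2.717 + 0.226 + 2.148 + 3.434 + 2.916 + 3.756 + 3.816) / 8 = 2.4505
sigma = R_bar / d2 = 2.4505 / 2.534 = 0.96704815
Cp = (USL - LSL)/(6*sigma) = (113.4 - 96.4)/(6*0.96704815) = 2.9299
Cpu = (113.4 - 104.33)/(3*0.96704815) = 3.1264
Cpl = (104.33 - 96.4)/(3*0.96704815) = 2.7334
Cpk = min(Cpu, Cpl) = 2.7334

2.7334


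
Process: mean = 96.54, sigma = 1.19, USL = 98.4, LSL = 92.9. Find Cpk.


Cpu = (USL - mean) / (3*sigma) = (98.4 - 96.54) / (3*1.19) = 0.5210
Cpl = (mean - LSL) / (3*sigma) = (96.54 - 92.9) / (3*1.19) = 1.0196
Cpk = min(Cpu, Cpl) = 0.5210

0.5210


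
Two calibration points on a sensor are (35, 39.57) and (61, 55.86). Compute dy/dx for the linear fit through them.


slope = (y2 - y1) / (x2 - x1)
= (55.86 - 39.57) / (61 - 35)
= 16.2900 / 26
= 0.6265

0.6265


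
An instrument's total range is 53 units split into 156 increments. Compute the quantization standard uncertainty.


resolution = range / divisions
resolution = 53 / 156 = 0.33974359
u_res = resolution / (2*sqrt(3))
u_res = 0.33974359 / 3.4641016
u_res = 0.0981

0.0981


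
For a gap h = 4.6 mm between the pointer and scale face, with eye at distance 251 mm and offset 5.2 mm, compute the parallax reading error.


error = h * offset / d
= 4.6 * 5.2 / 251
= 0.0953

0.0953


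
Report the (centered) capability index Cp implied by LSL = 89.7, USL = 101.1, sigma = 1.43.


Cp = (USL - LSL) / (6 * sigma)
= (101.1 - 89.7) / (6 * 1.43)
= 11.4000 / 8.5800
= 1.3287

1.3287


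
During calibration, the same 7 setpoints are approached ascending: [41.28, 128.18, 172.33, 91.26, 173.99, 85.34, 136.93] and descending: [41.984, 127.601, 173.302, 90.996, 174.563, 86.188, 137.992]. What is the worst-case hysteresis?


|41.28 - 41.984| = 0.7040
|128.18 - 127.601| = 0.5790
|172.33 - 173.302| = 0.9720
|91.26 - 90.996| = 0.2640
|173.99 - 174.563| = 0.5730
|85.34 - 86.188| = 0.8480
|136.93 - 137.992| = 1.0620
hysteresis = max(diffs) = 1.0620

1.0620


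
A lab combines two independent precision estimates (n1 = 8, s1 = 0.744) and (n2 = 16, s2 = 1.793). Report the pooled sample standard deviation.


s_p = sqrt(((n1-1)*s1^2 + (n2-1)*s2^2) / (n1+n2-2))
numerator = (8-1)*0.744^2 + (16-1)*1.793^2 = 3.874752 + 48.222735 = 52.097487
denominator = 8 + 16 - 2 = 22
s_p^2 = 52.097487 / 22 = 2.3680676
s_p = sqrt(2.3680676) = 1.5389

1.5389


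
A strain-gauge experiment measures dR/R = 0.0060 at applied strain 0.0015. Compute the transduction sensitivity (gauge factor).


GF = (dR/R) / epsilon
= 0.0060 / 0.0015
= 4.0000

4.0000


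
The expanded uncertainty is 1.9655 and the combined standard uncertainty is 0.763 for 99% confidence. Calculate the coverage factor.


k = U / uc
k = 1.9655 / 0.763
k = 2.576

2.576


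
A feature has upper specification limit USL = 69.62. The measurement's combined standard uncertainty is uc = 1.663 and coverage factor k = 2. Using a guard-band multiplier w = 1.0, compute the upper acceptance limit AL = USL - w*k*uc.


U = k * uc = 2 * 1.663 = 3.326
guard band g = w * U = 1.0 * 3.326 = 3.326
AL = USL - g = 69.62 - 3.326
AL = 66.2940

66.2940


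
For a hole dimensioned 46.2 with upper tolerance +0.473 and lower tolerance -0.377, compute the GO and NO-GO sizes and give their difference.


GO = nominal - lower_tol (smallest hole = maximum material condition)
GO = 46.2 - 0.377 = 45.823
NO-GO = nominal + upper_tol (largest hole = least material condition)
NO-GO = 46.2 + 0.473 = 46.673
spread = NO-GO - GO = 46.673 - 45.823 = 0.8500

0.8500


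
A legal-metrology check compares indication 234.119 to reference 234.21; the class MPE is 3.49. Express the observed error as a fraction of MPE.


e = indication - reference = 234.119 - 234.21 = -0.0910
|e| = 0.0910
ratio = |e| / MPE = 0.0910 / 3.49
ratio = 0.0261

0.0261


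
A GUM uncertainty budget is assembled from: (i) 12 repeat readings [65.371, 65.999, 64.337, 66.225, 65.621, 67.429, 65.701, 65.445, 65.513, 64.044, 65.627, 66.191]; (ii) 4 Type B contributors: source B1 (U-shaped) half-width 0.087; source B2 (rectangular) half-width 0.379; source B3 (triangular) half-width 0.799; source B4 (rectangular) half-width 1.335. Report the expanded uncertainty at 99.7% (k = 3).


mean = (65.371 + 65.999 + 64.337 + 66.225 + 65.621 + 67.429 + 65.701 + 65.445 + 65.513 + 64.044 + 65.627 + 66.191) / 12 = 65.62525
s = sqrt(sum((x - mean)^2)/(n-1)) = 0.87117519
u_A = s / sqrt(n) = 0.87117519 / sqrt(12) = 0.25148662
u_B1 = 0.087 / sqrt(2) = 0.06151829
u_B2 = 0.379 / sqrt(3) = 0.21881575
u_B3 = 0.799 / sqrt(6) = 0.32619038
u_B4 = 1.335 / sqrt(3) = 0.77076261
uc = sqrt(0.25148662^2 + 0.06151829^2 + 0.21881575^2 + 0.32619038^2 + 0.77076261^2) = 0.902987
U = k * uc = 3 * 0.902987
U = 2.7090

2.7090


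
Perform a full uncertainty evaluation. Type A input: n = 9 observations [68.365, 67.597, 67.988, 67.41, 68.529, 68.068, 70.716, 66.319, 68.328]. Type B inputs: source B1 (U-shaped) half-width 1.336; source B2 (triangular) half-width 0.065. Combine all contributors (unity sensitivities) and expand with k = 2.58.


mean = (68.365 + 67.597 + 67.988 + 67.41 + 68.529 + 68.068 + 70.716 + 66.319 + 68.328) / 9 = 68.14666667
s = sqrt(sum((x - mean)^2)/(n-1)) = 1.1749864
u_A = s / sqrt(n) = 1.1749864 / sqrt(9) = 0.39166213
u_B1 = 1.336 / sqrt(2) = 0.94469466
u_B2 = 0.065 / sqrt(6) = 0.026536139
uc = sqrt(0.39166213^2 + 0.94469466^2 + 0.026536139^2) = 1.0230109
U = k * uc = 2.58 * 1.0230109
U = 2.6394

2.6394


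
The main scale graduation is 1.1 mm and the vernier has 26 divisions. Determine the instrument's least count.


LC = MSD / n_div
= 1.1 / 26
= 0.0423

0.0423


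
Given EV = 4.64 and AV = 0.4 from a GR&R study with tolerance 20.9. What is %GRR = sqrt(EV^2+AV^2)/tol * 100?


GRR = sqrt(EV^2 + AV^2) = sqrt(4.64^2 + 0.4^2) = 4.6572095
%GRR = GRR / tol * 100 = 4.6572095 / 20.9 * 100
%GRR = 22.2833

22.2833


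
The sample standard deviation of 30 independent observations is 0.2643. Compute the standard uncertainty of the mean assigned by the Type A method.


u_A = s / sqrt(n)
u_A = 0.2643 / sqrt(30)
u_A = 0.2643 / 5.4772256
u_A = 0.0483

0.0483


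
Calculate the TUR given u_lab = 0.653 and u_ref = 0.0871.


TUR = u_lab / u_ref
= 0.653 / 0.0871
= 7.4971

7.4971


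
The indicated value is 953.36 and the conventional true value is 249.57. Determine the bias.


Systematic error = measured - true
= 953.36 - 249.57
= 703.7900

703.7900


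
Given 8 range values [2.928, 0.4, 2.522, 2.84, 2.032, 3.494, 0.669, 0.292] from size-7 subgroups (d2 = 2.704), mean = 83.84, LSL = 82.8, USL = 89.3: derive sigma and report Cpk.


R_bar = (2.928 + 0.4 + 2.522 + 2.84 + 2.032 + 3.494 + 0.669 + 0.292) / 8 = 1.897125
sigma = R_bar / d2 = 1.897125 / 2.704 = 0.70159948
Cp = (USL - LSL)/(6*sigma) = (89.3 - 82.8)/(6*0.70159948) = 1.5441
Cpu = (89.3 - 83.84)/(3*0.70159948) = 2.5941
Cpl = (83.84 - 82.8)/(3*0.70159948) = 0.4941
Cpk = min(Cpu, Cpl) = 0.4941

0.4941


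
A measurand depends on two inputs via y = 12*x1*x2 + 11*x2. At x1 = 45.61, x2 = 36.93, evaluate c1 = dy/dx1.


y = 12*x1*x2 + 11*x2
dy/dx1 = 12*x2
Evaluate at x2 = 36.93: c1 = 12 * 36.93
c1 = 443.1600

443.1600


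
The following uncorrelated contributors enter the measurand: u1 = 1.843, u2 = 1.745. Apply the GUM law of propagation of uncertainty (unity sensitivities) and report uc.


uc = sqrt(1.843^2 + 1.745^2)
uc = sqrt(6.441674)
uc = 2.5380

2.5380


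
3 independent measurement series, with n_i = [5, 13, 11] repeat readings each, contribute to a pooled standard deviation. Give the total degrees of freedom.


nu = sum_i (n_i - 1)
nu = ((5 - 1) + (13 - 1) + (11 - 1))
nu = 4 + 12 + 10
nu = 26

26


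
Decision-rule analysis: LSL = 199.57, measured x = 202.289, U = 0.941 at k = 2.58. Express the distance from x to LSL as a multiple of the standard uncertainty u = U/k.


u = U / k = 0.941 / 2.58 = 0.36472868
margin = |LSL - x| = |199.57 - 202.289| = 2.719
z = margin / u = 2.719 / 0.36472868
z = 7.4549

7.4549


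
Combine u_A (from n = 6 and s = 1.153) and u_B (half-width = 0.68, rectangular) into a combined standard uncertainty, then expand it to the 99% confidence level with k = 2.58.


u_A = s / sqrt(n) = 1.153 / sqrt(6) = 0.47071028
u_B = half_width / sqrt(3) = 0.68 / sqrt(3) = 0.39259818
uc = sqrt(u_A^2 + u_B^2) = sqrt(0.47071028^2 + 0.39259818^2) = 0.61294494
U = k * uc = 2.58 * 0.61294494
U = 1.5814

1.5814


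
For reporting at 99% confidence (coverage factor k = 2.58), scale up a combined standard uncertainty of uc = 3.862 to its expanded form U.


U = k * uc
U = 2.58 * 3.862
U = 9.9640

9.9640


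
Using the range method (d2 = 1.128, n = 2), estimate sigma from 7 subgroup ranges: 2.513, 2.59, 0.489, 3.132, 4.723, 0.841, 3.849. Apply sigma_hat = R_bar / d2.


R_bar = (2.513 + 2.59 + 0.489 + 3.132 + 4.723 + 0.841 + 3.849) / 7
R_bar = 18.137 / 7 = 2.591
sigma_hat = R_bar / d2 = 2.591 / 1.128 = 2.2970

2.2970


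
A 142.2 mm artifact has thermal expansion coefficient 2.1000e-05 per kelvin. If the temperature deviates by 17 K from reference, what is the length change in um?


dL = L * alpha * dT
= 142.2 * 2.1000e-05 * 17
= 0.0507654 mm
dL_um = 0.0507654 * 1000 = 50.7654 um

50.7654


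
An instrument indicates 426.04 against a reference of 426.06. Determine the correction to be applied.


Correction = standard - reading
= 426.06 - 426.04
= 0.0200

0.0200


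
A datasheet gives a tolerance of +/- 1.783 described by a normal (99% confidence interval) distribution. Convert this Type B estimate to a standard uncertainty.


u_B = half_width / 2.576
u_B = 1.783 / 2.576
u_B = 0.6922

0.6922


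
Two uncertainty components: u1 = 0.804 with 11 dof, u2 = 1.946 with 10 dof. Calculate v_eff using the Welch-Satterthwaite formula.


uc = sqrt(u1^2 + u2^2) = sqrt(0.804^2 + 1.946^2) = 2.1055479
v_eff = uc^4 / (u1^4/v1 + u2^4/v2)
= 2.1055479^4 / (0.804^4/11 + 1.946^4/10)
= 19.654432 / 1.47206
v_eff = 13.3517

13.3517


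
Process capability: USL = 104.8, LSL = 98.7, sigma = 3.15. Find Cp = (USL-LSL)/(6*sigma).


Cp = (USL - LSL) / (6 * sigma)
= (104.8 - 98.7) / (6 * 3.15)
= 6.1000 / 18.9000
= 0.3228

0.3228


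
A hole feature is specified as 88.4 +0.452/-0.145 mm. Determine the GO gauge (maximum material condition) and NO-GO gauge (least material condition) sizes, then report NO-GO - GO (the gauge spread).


GO = nominal - lower_tol (smallest hole = maximum material condition)
GO = 88.4 - 0.145 = 88.255
NO-GO = nominal + upper_tol (largest hole = least material condition)
NO-GO = 88.4 + 0.452 = 88.852
spread = NO-GO - GO = 88.852 - 88.255 = 0.5970

0.5970


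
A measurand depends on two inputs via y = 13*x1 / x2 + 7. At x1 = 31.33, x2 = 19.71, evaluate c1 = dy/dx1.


y = 13*x1 / x2 + 7
dy/dx1 = 13/x2
Evaluate at x2 = 19.71: c1 = 13 / 19.71
c1 = 0.6596

0.6596


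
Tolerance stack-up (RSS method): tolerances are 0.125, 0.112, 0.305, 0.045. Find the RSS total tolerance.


RSS = sqrt(0.125^2 + 0.112^2 + 0.305^2 + 0.045^2)
= sqrt(0.123219)
= 0.3510

0.3510


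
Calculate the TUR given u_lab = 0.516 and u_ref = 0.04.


TUR = u_lab / u_ref
= 0.516 / 0.04
= 12.9000

12.9000


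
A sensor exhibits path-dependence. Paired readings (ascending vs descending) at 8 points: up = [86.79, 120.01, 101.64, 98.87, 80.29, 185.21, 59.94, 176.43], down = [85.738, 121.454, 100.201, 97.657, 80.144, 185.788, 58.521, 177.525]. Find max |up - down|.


|86.79 - 85.738| = 1.0520
|120.01 - 121.454| = 1.4440
|101.64 - 100.201| = 1.4390
|98.87 - 97.657| = 1.2130
|80.29 - 80.144| = 0.1460
|185.21 - 185.788| = 0.5780
|59.94 - 58.521| = 1.4190
|176.43 - 177.525| = 1.0950
hysteresis = max(diffs) = 1.4440

1.4440


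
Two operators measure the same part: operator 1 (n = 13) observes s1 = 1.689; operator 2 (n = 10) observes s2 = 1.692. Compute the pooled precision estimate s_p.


s_p = sqrt(((n1-1)*s1^2 + (n2-1)*s2^2) / (n1+n2-2))
numerator = (13-1)*1.689^2 + (10-1)*1.692^2 = 34.232652 + 25.765776 = 59.998428
denominator = 13 + 10 - 2 = 21
s_p^2 = 59.998428 / 21 = 2.857068
s_p = sqrt(2.857068) = 1.6903

1.6903
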